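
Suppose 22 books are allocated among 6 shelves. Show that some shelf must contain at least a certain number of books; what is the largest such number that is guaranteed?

4

The 6 shelves are the holes and the 22 books are the pigeons.
If every shelf held at most 3 books, the total would be at most 6 × 3 = 18, which is less than 22.
So some shelf holds at least ⌈22/6⌉ = 4 books.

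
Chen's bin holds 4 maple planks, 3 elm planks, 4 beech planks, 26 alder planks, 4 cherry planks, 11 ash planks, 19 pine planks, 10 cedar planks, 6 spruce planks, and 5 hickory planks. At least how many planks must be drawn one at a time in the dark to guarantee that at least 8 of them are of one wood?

An adversary could hand out at most 7 planks per wood (6 woods run out sooner): 4 + 3 + 4 + 7 + 4 + 7 + 7 + 7 + 6 + 5 = 54 planks and still no wood has 8.
Pigeonhole: one more plank lands in a wood already at 7, so 55 draws are enough and 54 are not.

55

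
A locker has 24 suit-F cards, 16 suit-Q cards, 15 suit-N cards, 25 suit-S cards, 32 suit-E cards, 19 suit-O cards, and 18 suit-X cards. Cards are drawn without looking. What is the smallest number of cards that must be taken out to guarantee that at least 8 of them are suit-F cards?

133

In the worst case for collecting suit-F cards, every non-suit-F card comes out first.
There are 16 + 15 + 25 + 32 + 19 + 18 = 125 non-suit-F cards altogether.
After those, each further card must be suit-F, so 125 + 8 = 133 draws guarantee 8 suit-F cards.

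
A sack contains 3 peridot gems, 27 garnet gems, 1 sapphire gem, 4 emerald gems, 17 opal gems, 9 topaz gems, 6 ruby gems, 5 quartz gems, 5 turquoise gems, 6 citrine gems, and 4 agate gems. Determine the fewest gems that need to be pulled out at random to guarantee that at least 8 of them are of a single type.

Pigeonhole: put each drawn gem into a box by type. The largest draw with every box below 8 takes min(count, 7) from each type; types with fewer than 7 contribute all they have.
Σ min(cᵢ, 7) = 3 + 7 + 1 + 4 + 7 + 7 + 6 + 5 + 5 + 6 + 4 = 55.
Draw number 55 + 1 = 56 must push one box to 8.

56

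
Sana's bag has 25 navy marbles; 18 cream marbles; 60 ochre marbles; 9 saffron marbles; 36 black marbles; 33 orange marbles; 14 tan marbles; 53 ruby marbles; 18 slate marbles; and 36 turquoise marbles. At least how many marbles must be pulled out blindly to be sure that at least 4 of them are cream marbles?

288

In the worst case for collecting cream marbles, every non-cream marble comes out first.
There are 25 + 60 + 9 + 36 + 33 + 14 + 53 + 18 + 36 = 284 non-cream marbles altogether.
After those, each further marble must be cream, so 284 + 4 = 288 draws guarantee 4 cream marbles.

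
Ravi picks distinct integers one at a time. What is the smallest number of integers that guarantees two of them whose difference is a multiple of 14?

15

Integers whose pairwise differences are multiples of 14 are exactly those sharing a remainder mod 14. Pigeonhole: the 14 residue classes mod 14 are the pigeonholes.
With 14 integers one could put 1 in each residue class and have no class reach 2.
The 15th integer pushes some class to 2, so 14·1 + 1 = 15.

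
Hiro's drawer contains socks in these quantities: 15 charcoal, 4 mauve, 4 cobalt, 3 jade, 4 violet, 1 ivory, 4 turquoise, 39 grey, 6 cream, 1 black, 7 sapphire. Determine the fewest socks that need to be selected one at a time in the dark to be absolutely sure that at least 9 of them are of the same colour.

51

An adversary could hand out at most 8 socks per colour (9 colours run out sooner): 8 + 4 + 4 + 3 + 4 + 1 + 4 + 8 + 6 + 1 + 7 = 50 socks and still no colour has 9.
By pigeonhole, one more sock lands in a colour already at 8, so 51 draws are enough and 50 are not.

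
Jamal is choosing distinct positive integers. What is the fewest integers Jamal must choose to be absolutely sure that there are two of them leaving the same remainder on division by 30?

31

The 30 residue classes mod 30 are the pigeonholes.
With 30 integers one could put 1 in each residue class and have no class reach 2.
The 31st integer pushes some class to 2, so 30·1 + 1 = 31.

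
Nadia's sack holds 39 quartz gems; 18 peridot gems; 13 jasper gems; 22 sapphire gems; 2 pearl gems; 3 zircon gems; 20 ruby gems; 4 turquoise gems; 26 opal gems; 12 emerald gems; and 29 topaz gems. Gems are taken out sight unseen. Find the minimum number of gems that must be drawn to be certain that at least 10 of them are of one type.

82

The 11 types are the holes; the gems drawn are the pigeons.
To avoid 10 of any one type, the worst case takes at most 9 of each type, or every gem of a type that has fewer than 9.
That gives 9 + 9 + 9 + 9 + 2 + 3 + 9 + 4 + 9 + 9 + 9 = 81 gems with no type reaching 10.
The next gem forces some type to 10, so 81 + 1 = 82.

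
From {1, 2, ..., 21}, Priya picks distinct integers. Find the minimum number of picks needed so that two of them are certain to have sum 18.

14

Two chosen integers sum to 18 exactly when both halves of some pair {x, 18−x} with 1 ≤ x ≤ 18−x ≤ 17 are chosen — 8 such pairs.
The remaining 5 elements (those with no distinct partner in range) can never complete a 18-sum, so the worst case takes all of them and one from each pair: 5 + 8 = 13.
The 14th integer has to be the second member of some pair, so 13 + 1 = 14.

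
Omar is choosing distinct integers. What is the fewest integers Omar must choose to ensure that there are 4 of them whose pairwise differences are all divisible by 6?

Integers whose pairwise differences are multiples of 6 are exactly those sharing a remainder mod 6. The 6 residue classes mod 6 are the pigeonholes.
With 18 integers one could put 3 in each residue class and have no class reach 4.
The 19th integer pushes some class to 4, so 6·3 + 1 = 19.

19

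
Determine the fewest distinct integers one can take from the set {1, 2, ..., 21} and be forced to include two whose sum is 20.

A set avoiding the sum 20 can contain at most one of each pair {x, 20−x}, plus the 3 elements whose complement lies outside the range or equal to its own complement.
The integers 10, …, 21 (12 of them) are such a set: any two sum to at least 10+11 = 21 > 20.
Any 13th integer completes one of the 9 pairs, so 13 choices force a sum of 20.

13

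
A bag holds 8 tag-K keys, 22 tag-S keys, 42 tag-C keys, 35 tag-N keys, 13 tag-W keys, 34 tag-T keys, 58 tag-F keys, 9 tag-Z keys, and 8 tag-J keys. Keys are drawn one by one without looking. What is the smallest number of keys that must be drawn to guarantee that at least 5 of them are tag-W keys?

In the worst case for collecting tag-W keys, every non-tag-W key comes out first.
There are 8 + 22 + 42 + 35 + 34 + 58 + 9 + 8 = 216 non-tag-W keys altogether.
After those, each further key must be tag-W, so 216 + 5 = 221 draws guarantee 5 tag-W keys.

221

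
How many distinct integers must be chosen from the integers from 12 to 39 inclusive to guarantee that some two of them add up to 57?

18

Two chosen integers sum to 57 exactly when both halves of some pair {x, 57−x} with 18 ≤ x ≤ 57−x ≤ 39 are chosen — 11 such pairs.
The remaining 6 elements (those with no distinct partner in range) can never complete a 57-sum, so the worst case takes all of them and one from each pair: 6 + 11 = 17.
By pigeonhole, the 18th integer has to be the second member of some pair, so 17 + 1 = 18.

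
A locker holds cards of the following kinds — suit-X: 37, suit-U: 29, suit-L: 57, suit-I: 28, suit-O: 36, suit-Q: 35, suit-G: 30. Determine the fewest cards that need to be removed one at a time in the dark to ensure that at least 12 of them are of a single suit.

The 7 suits are the holes; the cards drawn are the pigeons.
To avoid 12 of any one suit, the worst case takes at most 11 of each suit.
That gives 11 + 11 + 11 + 11 + 11 + 11 + 11 = 77 cards with no suit reaching 12.
The next card forces some suit to 12, so 77 + 1 = 78.

78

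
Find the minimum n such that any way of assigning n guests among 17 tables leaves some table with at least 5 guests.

69

With 68 guests one could put exactly 4 in each of the 17 tables, and no table would reach 5.
One more guest must land in a table that already has 4, giving it 5.
So 17 × 4 + 1 = 69 guests are required.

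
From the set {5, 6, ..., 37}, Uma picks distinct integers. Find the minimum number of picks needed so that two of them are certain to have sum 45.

A set avoiding the sum 45 can contain at most one of each pair {x, 45−x}, plus the 3 elements whose complement lies outside the range.
The integers 5, …, 22 (18 of them) are such a set: any two sum to at least 5+6 = 11 and at most 21+22 = 43 < 45.
Any 19th integer completes one of the 15 pairs, so 19 choices force a sum of 45.

19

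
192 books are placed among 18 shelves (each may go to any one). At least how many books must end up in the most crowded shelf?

By the pigeonhole principle, the 18 shelves are the holes and the 192 books are the pigeons.
If every shelf held at most 10 books, the total would be at most 18 × 10 = 180, which is less than 192.
So some shelf holds at least ⌈192/18⌉ = 11 books.

11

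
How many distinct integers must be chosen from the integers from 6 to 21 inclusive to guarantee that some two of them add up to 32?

12

Two chosen integers sum to 32 exactly when both halves of some pair {x, 32−x} with 11 ≤ x ≤ 32−x ≤ 21 are chosen — 5 such pairs.
The remaining 6 elements (those with no distinct partner in range) can never complete a 32-sum, so the worst case takes all of them and one from each pair: 6 + 5 = 11.
The 12th integer has to be the second member of some pair, so 11 + 1 = 12.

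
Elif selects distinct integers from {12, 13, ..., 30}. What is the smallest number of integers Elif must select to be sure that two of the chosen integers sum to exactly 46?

Two chosen integers sum to 46 exactly when both halves of some pair {x, 46−x} with 16 ≤ x ≤ 46−x ≤ 30 are chosen — 7 such pairs.
The remaining 5 elements (those with no distinct partner in range) can never complete a 46-sum, so the worst case takes all of them and one from each pair: 5 + 7 = 12.
The 13th integer has to be the second member of some pair, so 12 + 1 = 13.

13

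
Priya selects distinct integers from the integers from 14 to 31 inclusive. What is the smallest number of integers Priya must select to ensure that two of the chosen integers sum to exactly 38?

A set avoiding the sum 38 can contain at most one of each pair {x, 38−x}, plus the 8 elements whose complement lies outside the range or equal to its own complement.
The integers 19, …, 31 (13 of them) are such a set: any two sum to at least 19+20 = 39 > 38.
Pigeonhole: any 14th integer completes one of the 5 pairs, so 14 choices force a sum of 38.

14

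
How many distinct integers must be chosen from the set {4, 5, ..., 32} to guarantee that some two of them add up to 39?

Group the elements by complementary pair {x, 39−x}: {7,32}, {8,31}, {9,30}, …, giving 13 two-element pairs and 3 integers whose partner 39−x falls outside [4,32].
Pigeonhole: treating each of those 16 groups as a pigeonhole, one can pick one integer per group — 16 integers — with no two summing to 39.
The 17th integer lands in an occupied pair, forcing a sum of 39.

17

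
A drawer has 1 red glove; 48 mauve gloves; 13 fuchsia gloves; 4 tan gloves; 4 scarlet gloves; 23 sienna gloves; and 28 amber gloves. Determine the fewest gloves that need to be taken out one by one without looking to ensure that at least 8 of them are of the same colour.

38

An adversary could hand out at most 7 gloves per colour (red, tan, scarlet run out sooner): 1 + 7 + 7 + 4 + 4 + 7 + 7 = 37 gloves and still no colour has 8.
Pigeonhole: one more glove lands in a colour already at 7, so 38 draws are enough and 37 are not.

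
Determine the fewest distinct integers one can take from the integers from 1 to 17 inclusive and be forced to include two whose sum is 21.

Group the elements by complementary pair {x, 21−x}: {4,17}, {5,16}, {6,15}, …, giving 7 two-element pairs and 3 integers whose partner 21−x falls outside [1,17].
Pigeonhole: treating each of those 10 groups as a pigeonhole, one can pick one integer per group — 10 integers — with no two summing to 21.
The 11th integer lands in an occupied pair, forcing a sum of 21.

11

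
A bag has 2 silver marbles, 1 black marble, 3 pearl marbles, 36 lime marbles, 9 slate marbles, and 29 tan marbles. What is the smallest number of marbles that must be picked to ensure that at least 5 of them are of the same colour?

19

An adversary could hand out at most 4 marbles per colour (silver, black, pearl run out sooner): 2 + 1 + 3 + 4 + 4 + 4 = 18 marbles and still no colour has 5.
One more marble lands in a colour already at 4, so 19 draws are enough and 18 are not.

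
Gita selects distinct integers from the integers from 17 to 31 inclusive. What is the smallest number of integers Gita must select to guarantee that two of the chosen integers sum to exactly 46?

10

Two chosen integers sum to 46 exactly when both halves of some pair {x, 46−x} with 17 ≤ x ≤ 46−x ≤ 29 are chosen — 6 such pairs.
The remaining 3 elements (those with no distinct partner in range) can never complete a 46-sum, so the worst case takes all of them and one from each pair: 3 + 6 = 9.
By the pigeonhole principle, the 10th integer has to be the second member of some pair, so 9 + 1 = 10.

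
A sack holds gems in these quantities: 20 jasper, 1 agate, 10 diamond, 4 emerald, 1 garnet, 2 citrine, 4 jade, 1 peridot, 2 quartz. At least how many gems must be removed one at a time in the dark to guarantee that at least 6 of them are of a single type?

An adversary could hand out at most 5 gems per type (7 types run out sooner): 5 + 1 + 5 + 4 + 1 + 2 + 4 + 1 + 2 = 25 gems and still no type has 6.
One more gem lands in a type already at 5, so 26 draws are enough and 25 are not.

26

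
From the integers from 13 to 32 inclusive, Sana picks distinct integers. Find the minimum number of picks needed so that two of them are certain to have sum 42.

Two chosen integers sum to 42 exactly when both halves of some pair {x, 42−x} with 13 ≤ x ≤ 42−x ≤ 29 are chosen — 8 such pairs.
The remaining 4 elements (those with no distinct partner in range) can never complete a 42-sum, so the worst case takes all of them and one from each pair: 4 + 8 = 12.
By pigeonhole, the 13th integer has to be the second member of some pair, so 12 + 1 = 13.

13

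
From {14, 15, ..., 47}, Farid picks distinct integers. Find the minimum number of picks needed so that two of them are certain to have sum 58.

A set avoiding the sum 58 can contain at most one of each pair {x, 58−x}, plus the 4 elements whose complement lies outside the range or equal to its own complement.
The integers 29, …, 47 (19 of them) are such a set: any two sum to at least 29+30 = 59 > 58.
By pigeonhole, any 20th integer completes one of the 15 pairs, so 20 choices force a sum of 58.

20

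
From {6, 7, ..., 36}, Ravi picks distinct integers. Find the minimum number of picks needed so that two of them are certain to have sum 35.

20

Group the elements by complementary pair {x, 35−x}: {6,29}, {7,28}, {8,27}, …, giving 12 two-element pairs and 7 integers whose partner 35−x falls outside [6,36].
By the pigeonhole principle, treating each of those 19 groups as a pigeonhole, one can pick one integer per group — 19 integers — with no two summing to 35.
The 20th integer lands in an occupied pair, forcing a sum of 35.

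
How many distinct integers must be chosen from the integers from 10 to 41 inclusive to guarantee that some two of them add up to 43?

Group the elements by complementary pair {x, 43−x}: {10,33}, {11,32}, {12,31}, …, giving 12 two-element pairs and 8 integers whose partner 43−x falls outside [10,41].
By pigeonhole, treating each of those 20 groups as a pigeonhole, one can pick one integer per group — 20 integers — with no two summing to 43.
The 21st integer lands in an occupied pair, forcing a sum of 43.

21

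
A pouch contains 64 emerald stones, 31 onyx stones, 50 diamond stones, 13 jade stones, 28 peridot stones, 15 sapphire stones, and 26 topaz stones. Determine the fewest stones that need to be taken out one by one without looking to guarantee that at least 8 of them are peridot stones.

In the worst case for collecting peridot stones, every non-peridot stone comes out first.
There are 64 + 31 + 50 + 13 + 15 + 26 = 199 non-peridot stones altogether.
After those, each further stone must be peridot, so 199 + 8 = 207 draws guarantee 8 peridot stones.

207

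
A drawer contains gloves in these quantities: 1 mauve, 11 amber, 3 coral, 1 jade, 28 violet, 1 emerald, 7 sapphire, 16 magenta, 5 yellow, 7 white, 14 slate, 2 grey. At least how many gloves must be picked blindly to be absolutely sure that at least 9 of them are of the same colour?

An adversary could hand out at most 8 gloves per colour (8 colours run out sooner): 1 + 8 + 3 + 1 + 8 + 1 + 7 + 8 + 5 + 7 + 8 + 2 = 59 gloves and still no colour has 9.
Pigeonhole: one more glove lands in a colour already at 8, so 60 draws are enough and 59 are not.

60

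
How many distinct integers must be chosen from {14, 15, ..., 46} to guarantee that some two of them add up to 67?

21

Two chosen integers sum to 67 exactly when both halves of some pair {x, 67−x} with 21 ≤ x ≤ 67−x ≤ 46 are chosen — 13 such pairs.
The remaining 7 elements (those with no distinct partner in range) can never complete a 67-sum, so the worst case takes all of them and one from each pair: 7 + 13 = 20.
The 21st integer has to be the second member of some pair, so 20 + 1 = 21.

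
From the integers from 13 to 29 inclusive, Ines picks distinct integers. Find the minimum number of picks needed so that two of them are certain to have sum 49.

A set avoiding the sum 49 can contain at most one of each pair {x, 49−x}, plus the 7 elements whose complement lies outside the range.
The integers 13, …, 24 (12 of them) are such a set: any two sum to at least 13+14 = 27 and at most 23+24 = 47 < 49.
By the pigeonhole principle, any 13th integer completes one of the 5 pairs, so 13 choices force a sum of 49.

13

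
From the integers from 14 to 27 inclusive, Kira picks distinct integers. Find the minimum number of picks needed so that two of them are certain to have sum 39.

9

A set avoiding the sum 39 can contain at most one of each pair {x, 39−x}, plus the 2 elements whose complement lies outside the range.
The integers 20, …, 27 (8 of them) are such a set: any two sum to at least 20+21 = 41 > 39.
Any 9th integer completes one of the 6 pairs, so 9 choices force a sum of 39.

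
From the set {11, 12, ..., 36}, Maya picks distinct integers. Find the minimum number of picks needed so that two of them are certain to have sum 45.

Group the elements by complementary pair {x, 45−x}: {11,34}, {12,33}, {13,32}, …, giving 12 two-element pairs and 2 integers whose partner 45−x falls outside [11,36].
By pigeonhole, treating each of those 14 groups as a pigeonhole, one can pick one integer per group — 14 integers — with no two summing to 45.
The 15th integer lands in an occupied pair, forcing a sum of 45.

15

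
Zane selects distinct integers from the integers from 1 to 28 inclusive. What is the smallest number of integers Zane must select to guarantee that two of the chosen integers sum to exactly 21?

A set avoiding the sum 21 can contain at most one of each pair {x, 21−x}, plus the 8 elements whose complement lies outside the range.
The integers 11, …, 28 (18 of them) are such a set: any two sum to at least 11+12 = 23 > 21.
By pigeonhole, any 19th integer completes one of the 10 pairs, so 19 choices force a sum of 21.

19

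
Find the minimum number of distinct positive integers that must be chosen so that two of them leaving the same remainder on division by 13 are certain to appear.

14

By the pigeonhole principle, the 13 residue classes mod 13 are the pigeonholes.
With 13 integers one could put 1 in each residue class and have no class reach 2.
The 14th integer pushes some class to 2, so 13·1 + 1 = 14.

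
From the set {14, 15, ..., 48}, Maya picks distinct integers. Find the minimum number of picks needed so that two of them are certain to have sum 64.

Two chosen integers sum to 64 exactly when both halves of some pair {x, 64−x} with 16 ≤ x ≤ 64−x ≤ 48 are chosen — 16 such pairs.
The remaining 3 elements (those with no distinct partner in range) can never complete a 64-sum, so the worst case takes all of them and one from each pair: 3 + 16 = 19.
The 20th integer has to be the second member of some pair, so 19 + 1 = 20.

20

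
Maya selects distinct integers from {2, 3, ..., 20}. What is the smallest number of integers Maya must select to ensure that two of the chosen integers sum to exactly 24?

12

Group the elements by complementary pair {x, 24−x}: {4,20}, {5,19}, {6,18}, …, giving 8 two-element pairs, the single value 12 (it cannot pair with itself since the integers are distinct), and 2 integers whose partner 24−x falls outside [2,20].
By the pigeonhole principle, treating each of those 11 groups as a pigeonhole, one can pick one integer per group — 11 integers — with no two summing to 24.
The 12th integer lands in an occupied pair, forcing a sum of 24.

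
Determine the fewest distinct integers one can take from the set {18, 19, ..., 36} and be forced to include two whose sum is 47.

Group the elements by complementary pair {x, 47−x}: {18,29}, {19,28}, {20,27}, …, giving 6 two-element pairs and 7 integers whose partner 47−x falls outside [18,36].
By the pigeonhole principle, treating each of those 13 groups as a pigeonhole, one can pick one integer per group — 13 integers — with no two summing to 47.
The 14th integer lands in an occupied pair, forcing a sum of 47.

14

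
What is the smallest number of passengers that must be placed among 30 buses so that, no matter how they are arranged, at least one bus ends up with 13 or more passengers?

361

With 360 passengers one could put exactly 12 in each of the 30 buses, and no bus would reach 13.
By the pigeonhole principle, one more passenger must land in a bus that already has 12, giving it 13.
So 30 × 12 + 1 = 361 passengers are required.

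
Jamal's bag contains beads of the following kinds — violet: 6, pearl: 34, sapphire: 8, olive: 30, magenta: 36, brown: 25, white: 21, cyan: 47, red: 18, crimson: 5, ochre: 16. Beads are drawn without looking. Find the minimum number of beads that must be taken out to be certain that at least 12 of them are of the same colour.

108

Pigeonhole: the 11 colours are the holes; the beads drawn are the pigeons.
To avoid 12 of any one colour, the worst case takes at most 11 of each colour, or every bead of a colour that has fewer than 11.
That gives 6 + 11 + 8 + 11 + 11 + 11 + 11 + 11 + 11 + 5 + 11 = 107 beads with no colour reaching 12.
The next bead forces some colour to 12, so 107 + 1 = 108.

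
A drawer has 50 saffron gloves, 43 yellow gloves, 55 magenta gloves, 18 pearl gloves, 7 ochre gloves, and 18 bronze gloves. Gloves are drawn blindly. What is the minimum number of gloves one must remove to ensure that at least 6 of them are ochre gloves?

In the worst case for collecting ochre gloves, every non-ochre glove comes out first.
There are 50 + 43 + 55 + 18 + 18 = 184 non-ochre gloves altogether.
After those, each further glove must be ochre, so 184 + 6 = 190 draws guarantee 6 ochre gloves.

190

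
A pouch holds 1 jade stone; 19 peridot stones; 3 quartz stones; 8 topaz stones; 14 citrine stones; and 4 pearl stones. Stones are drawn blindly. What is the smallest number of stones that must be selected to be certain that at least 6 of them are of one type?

24

Put each drawn stone into a box by type. The largest draw with every box below 6 takes min(count, 5) from each type; types with fewer than 5 contribute all they have.
Σ min(cᵢ, 5) = 1 + 5 + 3 + 5 + 5 + 4 = 23.
Draw number 23 + 1 = 24 must push one box to 6.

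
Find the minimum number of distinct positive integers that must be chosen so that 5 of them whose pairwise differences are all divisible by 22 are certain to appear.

89

Integers whose pairwise differences are multiples of 22 are exactly those sharing a remainder mod 22. By the pigeonhole principle, the 22 residue classes mod 22 are the pigeonholes.
With 88 integers one could put 4 in each residue class and have no class reach 5.
The 89th integer pushes some class to 5, so 22·4 + 1 = 89.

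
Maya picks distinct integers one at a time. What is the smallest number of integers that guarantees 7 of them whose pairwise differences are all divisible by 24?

Integers whose pairwise differences are multiples of 24 are exactly those sharing a remainder mod 24. By pigeonhole, the 24 residue classes mod 24 are the pigeonholes.
With 144 integers one could put 6 in each residue class and have no class reach 7.
The 145th integer pushes some class to 7, so 24·6 + 1 = 145.

145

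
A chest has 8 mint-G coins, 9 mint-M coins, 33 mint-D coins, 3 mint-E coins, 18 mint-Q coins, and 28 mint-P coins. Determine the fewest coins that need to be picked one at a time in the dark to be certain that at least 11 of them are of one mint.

An adversary could hand out at most 10 coins per mint (mint-G, mint-M, mint-E run out sooner): 8 + 9 + 10 + 3 + 10 + 10 = 50 coins and still no mint has 11.
By pigeonhole, one more coin lands in a mint already at 10, so 51 draws are enough and 50 are not.

51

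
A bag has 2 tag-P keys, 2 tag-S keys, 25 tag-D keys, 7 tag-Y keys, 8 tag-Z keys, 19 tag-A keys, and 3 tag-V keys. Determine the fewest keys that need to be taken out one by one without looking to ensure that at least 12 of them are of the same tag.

45

The 7 tags are the holes; the keys drawn are the pigeons.
To avoid 12 of any one tag, the worst case takes at most 11 of each tag, or every key of a tag that has fewer than 11.
That gives 2 + 2 + 11 + 7 + 8 + 11 + 3 = 44 keys with no tag reaching 12.
The next key forces some tag to 12, so 44 + 1 = 45.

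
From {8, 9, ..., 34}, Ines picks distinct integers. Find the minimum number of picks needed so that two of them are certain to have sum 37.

17

Two chosen integers sum to 37 exactly when both halves of some pair {x, 37−x} with 8 ≤ x ≤ 37−x ≤ 29 are chosen — 11 such pairs.
The remaining 5 elements (those with no distinct partner in range) can never complete a 37-sum, so the worst case takes all of them and one from each pair: 5 + 11 = 16.
The 17th integer has to be the second member of some pair, so 16 + 1 = 17.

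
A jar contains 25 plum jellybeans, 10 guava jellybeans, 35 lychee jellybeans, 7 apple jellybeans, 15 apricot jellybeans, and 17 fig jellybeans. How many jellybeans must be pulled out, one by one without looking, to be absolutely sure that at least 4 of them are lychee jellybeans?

78

In the worst case for collecting lychee jellybeans, every non-lychee jellybean comes out first.
There are 25 + 10 + 7 + 15 + 17 = 74 non-lychee jellybeans altogether.
After those, each further jellybean must be lychee, so 74 + 4 = 78 draws guarantee 4 lychee jellybeans.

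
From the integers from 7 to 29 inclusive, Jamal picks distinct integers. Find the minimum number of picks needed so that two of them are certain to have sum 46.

18

Two chosen integers sum to 46 exactly when both halves of some pair {x, 46−x} with 17 ≤ x ≤ 46−x ≤ 29 are chosen — 6 such pairs.
The remaining 11 elements (those with no distinct partner in range) can never complete a 46-sum, so the worst case takes all of them and one from each pair: 11 + 6 = 17.
By the pigeonhole principle, the 18th integer has to be the second member of some pair, so 17 + 1 = 18.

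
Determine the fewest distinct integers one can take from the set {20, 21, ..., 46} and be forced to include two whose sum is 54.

21

A set avoiding the sum 54 can contain at most one of each pair {x, 54−x}, plus the 13 elements whose complement lies outside the range or equal to its own complement.
The integers 27, …, 46 (20 of them) are such a set: any two sum to at least 27+28 = 55 > 54.
Pigeonhole: any 21st integer completes one of the 7 pairs, so 21 choices force a sum of 54.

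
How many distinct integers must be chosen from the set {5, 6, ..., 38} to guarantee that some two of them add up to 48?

21

A set avoiding the sum 48 can contain at most one of each pair {x, 48−x}, plus the 6 elements whose complement lies outside the range or equal to its own complement.
The integers 5, …, 24 (20 of them) are such a set: any two sum to at least 5+6 = 11 and at most 23+24 = 47 < 48.
By pigeonhole, any 21st integer completes one of the 14 pairs, so 21 choices force a sum of 48.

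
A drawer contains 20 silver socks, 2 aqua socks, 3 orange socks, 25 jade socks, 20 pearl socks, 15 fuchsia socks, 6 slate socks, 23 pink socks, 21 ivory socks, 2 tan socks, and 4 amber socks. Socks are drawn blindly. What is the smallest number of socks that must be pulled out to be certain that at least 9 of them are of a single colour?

Pigeonhole: the 11 colours are the holes; the socks drawn are the pigeons.
To avoid 9 of any one colour, the worst case takes at most 8 of each colour, or every sock of a colour that has fewer than 8.
That gives 8 + 2 + 3 + 8 + 8 + 8 + 6 + 8 + 8 + 2 + 4 = 65 socks with no colour reaching 9.
The next sock forces some colour to 9, so 65 + 1 = 66.

66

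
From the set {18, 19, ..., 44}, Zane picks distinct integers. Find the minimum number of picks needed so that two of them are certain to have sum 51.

20

Two chosen integers sum to 51 exactly when both halves of some pair {x, 51−x} with 18 ≤ x ≤ 51−x ≤ 33 are chosen — 8 such pairs.
The remaining 11 elements (those with no distinct partner in range) can never complete a 51-sum, so the worst case takes all of them and one from each pair: 11 + 8 = 19.
By the pigeonhole principle, the 20th integer has to be the second member of some pair, so 19 + 1 = 20.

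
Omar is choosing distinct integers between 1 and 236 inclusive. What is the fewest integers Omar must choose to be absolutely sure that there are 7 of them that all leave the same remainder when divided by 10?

By pigeonhole, the 10 residue classes mod 10 are the pigeonholes.
With 60 integers one could put 6 in each residue class and have no class reach 7.
The 61st integer pushes some class to 7, so 10·6 + 1 = 61.

61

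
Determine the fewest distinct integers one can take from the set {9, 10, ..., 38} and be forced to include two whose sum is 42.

19

Group the elements by complementary pair {x, 42−x}: {9,33}, {10,32}, {11,31}, …, giving 12 two-element pairs; the single value 21 (it cannot pair with itself since the integers are distinct); and 5 integers whose partner 42−x falls outside [9,38].
Treating each of those 18 groups as a pigeonhole, one can pick one integer per group — 18 integers — with no two summing to 42.
The 19th integer lands in an occupied pair, forcing a sum of 42.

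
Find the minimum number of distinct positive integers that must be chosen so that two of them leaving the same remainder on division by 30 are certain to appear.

By the pigeonhole principle, the 30 residue classes mod 30 are the pigeonholes.
With 30 integers one could put 1 in each residue class and have no class reach 2.
The 31st integer pushes some class to 2, so 30·1 + 1 = 31.

31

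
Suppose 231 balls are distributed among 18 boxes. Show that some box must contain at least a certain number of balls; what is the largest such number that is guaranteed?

By pigeonhole, the 18 boxes are the holes and the 231 balls are the pigeons.
If every box held at most 12 balls, the total would be at most 18 × 12 = 216, which is less than 231.
So some box holds at least ⌈231/18⌉ = 13 balls.

13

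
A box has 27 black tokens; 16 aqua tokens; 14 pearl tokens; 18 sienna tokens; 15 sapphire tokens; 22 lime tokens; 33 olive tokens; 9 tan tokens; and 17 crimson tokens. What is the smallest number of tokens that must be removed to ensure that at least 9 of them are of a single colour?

Pigeonhole: put each drawn token into a box by colour. The largest draw with every box below 9 takes min(count, 8) from each colour.
Σ min(cᵢ, 8) = 8 + 8 + 8 + 8 + 8 + 8 + 8 + 8 + 8 = 72.
Draw number 72 + 1 = 73 must push one box to 9.

73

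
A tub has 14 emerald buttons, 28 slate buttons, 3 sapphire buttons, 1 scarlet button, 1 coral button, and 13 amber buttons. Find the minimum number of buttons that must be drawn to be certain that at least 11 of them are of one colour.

An adversary could hand out at most 10 buttons per colour (sapphire, scarlet, coral run out sooner): 10 + 10 + 3 + 1 + 1 + 10 = 35 buttons and still no colour has 11.
One more button lands in a colour already at 10, so 36 draws are enough and 35 are not.

36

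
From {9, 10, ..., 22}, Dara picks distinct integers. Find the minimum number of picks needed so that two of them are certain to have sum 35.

10

A set avoiding the sum 35 can contain at most one of each pair {x, 35−x}, plus the 4 elements whose complement lies outside the range.
The integers 9, …, 17 (9 of them) are such a set: any two sum to at least 9+10 = 19 and at most 16+17 = 33 < 35.
Any 10th integer completes one of the 5 pairs, so 10 choices force a sum of 35.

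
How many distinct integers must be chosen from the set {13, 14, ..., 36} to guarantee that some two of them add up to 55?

Two chosen integers sum to 55 exactly when both halves of some pair {x, 55−x} with 19 ≤ x ≤ 55−x ≤ 36 are chosen — 9 such pairs.
The remaining 6 elements (those with no distinct partner in range) can never complete a 55-sum, so the worst case takes all of them and one from each pair: 6 + 9 = 15.
By the pigeonhole principle, the 16th integer has to be the second member of some pair, so 15 + 1 = 16.

16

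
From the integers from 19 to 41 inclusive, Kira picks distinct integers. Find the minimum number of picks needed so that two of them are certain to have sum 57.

14

Two chosen integers sum to 57 exactly when both halves of some pair {x, 57−x} with 19 ≤ x ≤ 57−x ≤ 38 are chosen — 10 such pairs.
The remaining 3 elements (those with no distinct partner in range) can never complete a 57-sum, so the worst case takes all of them and one from each pair: 3 + 10 = 13.
Pigeonhole: the 14th integer has to be the second member of some pair, so 13 + 1 = 14.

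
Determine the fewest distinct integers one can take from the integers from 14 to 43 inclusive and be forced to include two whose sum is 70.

23

Two chosen integers sum to 70 exactly when both halves of some pair {x, 70−x} with 27 ≤ x ≤ 70−x ≤ 43 are chosen — 8 such pairs.
The remaining 14 elements (those with no distinct partner in range) can never complete a 70-sum, so the worst case takes all of them and one from each pair: 14 + 8 = 22.
By the pigeonhole principle, the 23rd integer has to be the second member of some pair, so 22 + 1 = 23.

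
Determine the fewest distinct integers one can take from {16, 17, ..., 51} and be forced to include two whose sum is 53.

26

Two chosen integers sum to 53 exactly when both halves of some pair {x, 53−x} with 16 ≤ x ≤ 53−x ≤ 37 are chosen — 11 such pairs.
The remaining 14 elements (those with no distinct partner in range) can never complete a 53-sum, so the worst case takes all of them and one from each pair: 14 + 11 = 25.
By pigeonhole, the 26th integer has to be the second member of some pair, so 25 + 1 = 26.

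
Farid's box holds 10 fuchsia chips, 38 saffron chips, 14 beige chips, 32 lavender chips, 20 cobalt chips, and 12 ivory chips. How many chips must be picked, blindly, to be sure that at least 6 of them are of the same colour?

31

By the pigeonhole principle, the 6 colours are the holes; the chips drawn are the pigeons.
To avoid 6 of any one colour, the worst case takes at most 5 of each colour.
That gives 5 + 5 + 5 + 5 + 5 + 5 = 30 chips with no colour reaching 6.
The next chip forces some colour to 6, so 30 + 1 = 31.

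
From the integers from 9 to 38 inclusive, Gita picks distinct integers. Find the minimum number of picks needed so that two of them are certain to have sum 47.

A set avoiding the sum 47 can contain at most one of each pair {x, 47−x}.
The integers 24, …, 38 (15 of them) are such a set: any two sum to at least 24+25 = 49 > 47.
By the pigeonhole principle, any 16th integer completes one of the 15 pairs, so 16 choices force a sum of 47.

16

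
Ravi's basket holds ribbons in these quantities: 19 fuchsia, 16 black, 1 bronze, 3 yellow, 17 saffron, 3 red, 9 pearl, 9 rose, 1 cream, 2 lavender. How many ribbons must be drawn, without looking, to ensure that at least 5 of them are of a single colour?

31

By pigeonhole, put each drawn ribbon into a box by colour. The largest draw with every box below 5 takes min(count, 4) from each colour; colours with fewer than 4 contribute all they have.
Σ min(cᵢ, 4) = 4 + 4 + 1 + 3 + 4 + 3 + 4 + 4 + 1 + 2 = 30.
Draw number 30 + 1 = 31 must push one box to 5.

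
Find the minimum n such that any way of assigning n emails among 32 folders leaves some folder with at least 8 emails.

With 224 emails one could put exactly 7 in each of the 32 folders, and no folder would reach 8.
One more email must land in a folder that already has 7, giving it 8.
So 32 × 7 + 1 = 225 emails are required.

225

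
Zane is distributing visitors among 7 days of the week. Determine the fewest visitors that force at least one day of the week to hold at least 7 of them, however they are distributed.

43

With 42 visitors one could put exactly 6 in each of the 7 days of the week, and no day of the week would reach 7.
By the pigeonhole principle, one more visitor must land in a day of the week that already has 6, giving it 7.
So 7 × 6 + 1 = 43 visitors are required.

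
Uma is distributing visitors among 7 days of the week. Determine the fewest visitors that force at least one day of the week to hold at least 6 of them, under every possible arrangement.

With 35 visitors one could put exactly 5 in each of the 7 days of the week, and no day of the week would reach 6.
One more visitor must land in a day of the week that already has 5, giving it 6.
So 7 × 5 + 1 = 36 visitors are required.

36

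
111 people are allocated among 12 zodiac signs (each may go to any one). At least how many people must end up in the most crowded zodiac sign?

The 12 zodiac signs are the holes and the 111 people are the pigeons.
If every zodiac sign held at most 9 people, the total would be at most 12 × 9 = 108, which is less than 111.
So some zodiac sign holds at least ⌈111/12⌉ = 10 people.

10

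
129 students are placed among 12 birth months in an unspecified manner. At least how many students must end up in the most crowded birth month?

11

The 12 birth months are the holes and the 129 students are the pigeons.
If every birth month held at most 10 students, the total would be at most 12 × 10 = 120, which is less than 129.
So some birth month holds at least ⌈129/12⌉ = 11 students.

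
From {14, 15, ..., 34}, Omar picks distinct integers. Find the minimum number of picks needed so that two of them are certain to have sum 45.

13

A set avoiding the sum 45 can contain at most one of each pair {x, 45−x}, plus the 3 elements whose complement lies outside the range.
The integers 23, …, 34 (12 of them) are such a set: any two sum to at least 23+24 = 47 > 45.
Any 13th integer completes one of the 9 pairs, so 13 choices force a sum of 45.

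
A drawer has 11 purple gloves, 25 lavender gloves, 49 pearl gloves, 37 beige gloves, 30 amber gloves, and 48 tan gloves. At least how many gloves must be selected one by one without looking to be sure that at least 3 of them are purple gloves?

In the worst case for collecting purple gloves, every non-purple glove comes out first.
There are 25 + 49 + 37 + 30 + 48 = 189 non-purple gloves altogether.
After those, each further glove must be purple, so 189 + 3 = 192 draws guarantee 3 purple gloves.

192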